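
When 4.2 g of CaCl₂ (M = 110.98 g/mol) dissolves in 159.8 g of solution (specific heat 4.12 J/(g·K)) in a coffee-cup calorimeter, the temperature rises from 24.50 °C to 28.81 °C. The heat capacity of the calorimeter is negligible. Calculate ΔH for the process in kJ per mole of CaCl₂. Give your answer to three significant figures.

ΔH = -75.0 kJ/mol

|ΔT| = |28.81 − 24.50| = 4.31 °C
|q_surr| = (159.8 × 4.12) × 4.31 = 658.376 × 4.31 = 2838 J
n(CaCl₂) = 4.2 / 110.98 = 0.03784 mol
Temperature rose, so q_rxn = −|q_surr| = -2.838 kJ
ΔH = q_rxn / n = -75.00 kJ/mol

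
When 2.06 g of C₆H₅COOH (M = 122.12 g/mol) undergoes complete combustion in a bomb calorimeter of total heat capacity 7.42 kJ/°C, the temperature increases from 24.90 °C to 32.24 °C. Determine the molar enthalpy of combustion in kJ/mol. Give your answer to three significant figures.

ΔH = -3230 kJ/mol

ΔT = 32.24 − 24.90 = 7.34 °C
q_cal = C_cal × ΔT = 7.42 × 7.34 = 54.4628 kJ
n = 2.06 / 122.12 = 0.01687 mol
q_rxn = −q_cal = -54.4628 kJ
ΔH = -54.4628 / 0.01687 = -3228 kJ/mol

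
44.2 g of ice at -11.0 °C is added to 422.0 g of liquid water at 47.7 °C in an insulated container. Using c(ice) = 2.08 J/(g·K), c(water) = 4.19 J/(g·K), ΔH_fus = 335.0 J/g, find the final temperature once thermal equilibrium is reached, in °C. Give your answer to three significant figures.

T_f = 35.1 °C

Heat to bring ice to 0 °C and melt it: q₁ = 44.2×2.08×11.0 + 44.2×335.0 = 15818 J
Heat the water can supply cooling to 0 °C: 422.0×4.19×47.7 = 84342.2 J > q₁, so all ice melts.
Energy balance: 422.0×4.19×(47.7 − T) = 15818 + 44.2×4.19×(T − 0)
1768.18(47.7 − T) = 15818 + 185.198 T
84342.2 − 15818 = 1953.378 T
T = 68524.2 / 1953.378 = 35.08 °C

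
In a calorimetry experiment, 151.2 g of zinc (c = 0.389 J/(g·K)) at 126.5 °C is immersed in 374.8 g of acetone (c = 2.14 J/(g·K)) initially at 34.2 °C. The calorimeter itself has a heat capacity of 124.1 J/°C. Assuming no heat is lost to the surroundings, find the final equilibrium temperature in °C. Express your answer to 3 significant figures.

T_f = 39.7 °C

Heat lost by zinc = heat gained by acetone + calorimeter.
(151.2)(0.389)(126.5 − T) = [(374.8)(2.14) + 124.1](T − 34.2)
58.8168 (126.5 − T) = 926.172 (T − 34.2)
7440.3 − 58.8168 T = 926.172 T − 31675
39115.3 = 984.9888 T
T = 39.71 °C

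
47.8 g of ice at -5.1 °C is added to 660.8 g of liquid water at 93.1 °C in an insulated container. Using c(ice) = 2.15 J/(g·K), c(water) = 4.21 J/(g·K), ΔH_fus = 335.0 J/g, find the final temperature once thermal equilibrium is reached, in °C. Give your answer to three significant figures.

T_f = 81.3 °C

Heat to bring ice to 0 °C and melt it: q₁ = 47.8×2.15×5.1 + 47.8×335.0 = 16537 J
Heat the water can supply cooling to 0 °C: 660.8×4.21×93.1 = 259001 J > q₁, so all ice melts.
Energy balance: 660.8×4.21×(93.1 − T) = 16537 + 47.8×4.21×(T − 0)
2781.968(93.1 − T) = 16537 + 201.238 T
259001 − 16537 = 2983.206 T
T = 242464 / 2983.206 = 81.28 °C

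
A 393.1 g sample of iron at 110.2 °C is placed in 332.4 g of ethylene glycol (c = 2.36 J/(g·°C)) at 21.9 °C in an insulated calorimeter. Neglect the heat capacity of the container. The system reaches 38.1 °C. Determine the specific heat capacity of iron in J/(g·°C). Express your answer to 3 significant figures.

c = 0.448 J/(g·°C)

q_gained = (332.4 × 2.36) × (38.1 − 21.9) = 12710 J
q_lost = 393.1 × c × (110.2 − 38.1) = 28342.51 c
Set equal: c = 12710 / 28342.51 = 0.448 J/(g·°C)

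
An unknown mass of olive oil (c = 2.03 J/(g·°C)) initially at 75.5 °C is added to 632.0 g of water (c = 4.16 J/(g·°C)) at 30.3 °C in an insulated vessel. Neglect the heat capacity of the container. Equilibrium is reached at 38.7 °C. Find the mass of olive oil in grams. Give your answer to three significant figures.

q_gained = (632.0 × 4.16) × (38.7 − 30.3) = 22080 J
q_lost = m × 2.03 × (75.5 − 38.7) = 74.704 m
m = 22080 / 74.704 = 296 g

m = 296 g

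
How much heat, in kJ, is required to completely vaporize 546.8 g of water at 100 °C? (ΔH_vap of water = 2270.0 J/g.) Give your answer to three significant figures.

q = 1240 kJ

q = m × ΔH_vap = 546.8 × 2270.0 = 1241000 J = 1240 kJ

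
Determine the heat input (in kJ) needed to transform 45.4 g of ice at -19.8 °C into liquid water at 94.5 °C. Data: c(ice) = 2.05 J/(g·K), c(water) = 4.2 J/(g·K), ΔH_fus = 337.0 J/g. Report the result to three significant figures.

q = 35.2 kJ

q1 (heat ice -19.8→0.0 °C): 45.4 × 2.05 × 19.8 = 1843 J
q2 (melt at 0 °C): 45.4 × 337.0 = 15300 J
q3 (heat water 0.0→94.5 °C): 45.4 × 4.2 × 94.5 = 18019 J
Total: 1843 + 15300 + 18019 = 35162 J = 35.2 kJ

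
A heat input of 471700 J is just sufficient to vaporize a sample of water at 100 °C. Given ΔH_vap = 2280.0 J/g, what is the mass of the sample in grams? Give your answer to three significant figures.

m = q / ΔH_vap = 471700 J / 2280.0 J/g = 207 g

m = 207 g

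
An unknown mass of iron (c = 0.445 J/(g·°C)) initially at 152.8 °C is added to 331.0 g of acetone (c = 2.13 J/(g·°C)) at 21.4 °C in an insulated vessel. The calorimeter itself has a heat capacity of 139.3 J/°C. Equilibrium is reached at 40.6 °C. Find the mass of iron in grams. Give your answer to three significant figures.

q_gained = (331.0 × 2.13 + 139.3) × (40.6 − 21.4) = 16210 J
q_lost = m × 0.445 × (152.8 − 40.6) = 49.929 m
m = 16210 / 49.929 = 325 g

m = 325 g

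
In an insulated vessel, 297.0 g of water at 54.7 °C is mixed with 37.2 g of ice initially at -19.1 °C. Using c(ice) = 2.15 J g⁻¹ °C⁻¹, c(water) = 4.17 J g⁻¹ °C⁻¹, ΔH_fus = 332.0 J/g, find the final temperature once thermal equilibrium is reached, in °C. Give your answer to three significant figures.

Heat to bring ice to 0 °C and melt it: q₁ = 37.2×2.15×19.1 + 37.2×332.0 = 13878 J
Heat the water can supply cooling to 0 °C: 297.0×4.17×54.7 = 67745.4 J > q₁, so all ice melts.
Energy balance: 297.0×4.17×(54.7 − T) = 13878 + 37.2×4.17×(T − 0)
1238.49(54.7 − T) = 13878 + 155.124 T
67745.4 − 13878 = 1393.614 T
T = 53867.4 / 1393.614 = 38.65 °C

T_f = 38.7 °C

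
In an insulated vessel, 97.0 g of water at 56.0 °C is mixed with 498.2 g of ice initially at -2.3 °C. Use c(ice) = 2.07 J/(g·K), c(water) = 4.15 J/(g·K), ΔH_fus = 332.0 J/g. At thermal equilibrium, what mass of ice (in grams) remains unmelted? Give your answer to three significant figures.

m_ice remaining = 437 g

Heat to warm all ice to 0 °C: 498.2×2.07×2.3 = 2371.9 J
Heat released by water cooling to 0 °C: 97.0×4.15×56.0 = 22543 J
22543 J < 2371.9 + 498.2×332.0 = 167774.3 J, so not all ice melts; final T = 0 °C.
Heat left for melting: 22543 − 2371.9 = 20171.1 J
Mass melted = 20171.1 / 332.0 = 60.76 g
Ice remaining = 498.2 − 60.76 = 437.44 g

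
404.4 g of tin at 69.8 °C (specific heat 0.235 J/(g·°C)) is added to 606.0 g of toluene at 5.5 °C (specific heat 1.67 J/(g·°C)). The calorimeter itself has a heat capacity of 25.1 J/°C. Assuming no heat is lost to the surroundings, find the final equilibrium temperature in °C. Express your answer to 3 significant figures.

Heat lost by tin = heat gained by toluene + calorimeter.
(404.4)(0.235)(69.8 − T) = [(606.0)(1.67) + 25.1](T − 5.5)
95.034 (69.8 − T) = 1037.12 (T − 5.5)
6633.4 − 95.034 T = 1037.12 T − 5704.2
12337.6 = 1132.154 T
T = 10.90 °C

T_f = 10.9 °C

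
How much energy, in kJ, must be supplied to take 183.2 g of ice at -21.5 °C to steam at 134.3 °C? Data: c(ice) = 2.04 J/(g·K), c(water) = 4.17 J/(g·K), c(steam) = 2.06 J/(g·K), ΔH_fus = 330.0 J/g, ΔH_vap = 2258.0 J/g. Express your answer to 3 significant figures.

q1 (heat ice -21.5→0.0 °C): 183.2 × 2.04 × 21.5 = 8035 J
q2 (melt at 0 °C): 183.2 × 330.0 = 60456 J
q3 (heat water 0.0→100.0 °C): 183.2 × 4.17 × 100.0 = 76394 J
q4 (vaporize at 100 °C): 183.2 × 2258.0 = 413666 J
q5 (heat steam 100.0→134.3 °C): 183.2 × 2.06 × 34.3 = 12945 J
Total: 8035 + 60456 + 76394 + 413666 + 12945 = 571496 J = 571 kJ

q = 571 kJ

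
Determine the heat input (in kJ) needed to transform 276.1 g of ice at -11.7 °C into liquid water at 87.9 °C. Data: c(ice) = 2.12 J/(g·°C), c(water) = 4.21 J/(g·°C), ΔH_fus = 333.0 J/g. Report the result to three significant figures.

q1 (heat ice -11.7→0.0 °C): 276.1 × 2.12 × 11.7 = 6848 J
q2 (melt at 0 °C): 276.1 × 333.0 = 91941 J
q3 (heat water 0.0→87.9 °C): 276.1 × 4.21 × 87.9 = 102173 J
Total: 6848 + 91941 + 102173 = 200962 J = 201 kJ

q = 201 kJ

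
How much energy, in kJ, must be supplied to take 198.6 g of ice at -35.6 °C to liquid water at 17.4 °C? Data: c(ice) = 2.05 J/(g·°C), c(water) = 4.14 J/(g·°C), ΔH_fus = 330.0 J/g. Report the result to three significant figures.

q = 94.3 kJ

q1 (heat ice -35.6→0.0 °C): 198.6 × 2.05 × 35.6 = 14494 J
q2 (melt at 0 °C): 198.6 × 330.0 = 65538 J
q3 (heat water 0.0→17.4 °C): 198.6 × 4.14 × 17.4 = 14306 J
Total: 14494 + 65538 + 14306 = 94338 J = 94.3 kJ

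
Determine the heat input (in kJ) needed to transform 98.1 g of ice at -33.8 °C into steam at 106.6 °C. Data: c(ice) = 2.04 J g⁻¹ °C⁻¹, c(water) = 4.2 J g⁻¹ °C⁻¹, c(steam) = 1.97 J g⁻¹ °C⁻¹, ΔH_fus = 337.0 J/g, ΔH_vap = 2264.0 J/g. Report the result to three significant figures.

q1 (heat ice -33.8→0.0 °C): 98.1 × 2.04 × 33.8 = 6764 J
q2 (melt at 0 °C): 98.1 × 337.0 = 33060 J
q3 (heat water 0.0→100.0 °C): 98.1 × 4.2 × 100.0 = 41202 J
q4 (vaporize at 100 °C): 98.1 × 2264.0 = 222098 J
q5 (heat steam 100.0→106.6 °C): 98.1 × 1.97 × 6.6 = 1275 J
Total: 6764 + 33060 + 41202 + 222098 + 1275 = 304399 J = 304 kJ

q = 304 kJ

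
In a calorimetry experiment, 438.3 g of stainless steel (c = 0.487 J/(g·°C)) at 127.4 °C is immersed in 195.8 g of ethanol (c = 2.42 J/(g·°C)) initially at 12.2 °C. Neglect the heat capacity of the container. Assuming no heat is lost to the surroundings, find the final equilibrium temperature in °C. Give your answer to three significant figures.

T_f = 48.0 °C

Heat lost by stainless steel = heat gained by ethanol.
(438.3)(0.487)(127.4 − T) = (195.8)(2.42)(T − 12.2)
213.4521 (127.4 − T) = 473.836 (T − 12.2)
27194 − 213.4521 T = 473.836 T − 5780.8
32974.8 = 687.2881 T
T = 47.98 °C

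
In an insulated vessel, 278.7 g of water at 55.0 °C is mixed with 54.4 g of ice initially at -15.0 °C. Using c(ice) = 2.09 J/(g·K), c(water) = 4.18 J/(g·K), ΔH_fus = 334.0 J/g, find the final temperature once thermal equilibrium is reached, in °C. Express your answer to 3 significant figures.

Heat to bring ice to 0 °C and melt it: q₁ = 54.4×2.09×15.0 + 54.4×334.0 = 19875 J
Heat the water can supply cooling to 0 °C: 278.7×4.18×55.0 = 64073.1 J > q₁, so all ice melts.
Energy balance: 278.7×4.18×(55.0 − T) = 19875 + 54.4×4.18×(T − 0)
1164.966(55.0 − T) = 19875 + 227.392 T
64073.1 − 19875 = 1392.358 T
T = 44198.1 / 1392.358 = 31.74 °C

T_f = 31.7 °C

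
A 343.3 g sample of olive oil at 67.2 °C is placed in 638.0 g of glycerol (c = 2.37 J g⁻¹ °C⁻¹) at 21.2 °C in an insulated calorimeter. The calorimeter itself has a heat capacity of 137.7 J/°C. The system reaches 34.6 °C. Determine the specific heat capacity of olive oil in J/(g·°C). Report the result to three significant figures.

q_gained = (638.0 × 2.37 + 137.7) × (34.6 − 21.2) = 22110 J
q_lost = 343.3 × c × (67.2 − 34.6) = 11191.58 c
Set equal: c = 22110 / 11191.58 = 1.98 J/(g·°C)

c = 1.98 J/(g·°C)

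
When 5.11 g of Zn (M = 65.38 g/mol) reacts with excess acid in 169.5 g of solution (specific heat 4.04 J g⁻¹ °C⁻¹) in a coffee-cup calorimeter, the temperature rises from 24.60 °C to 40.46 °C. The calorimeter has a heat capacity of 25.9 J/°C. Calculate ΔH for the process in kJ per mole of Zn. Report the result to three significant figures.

|ΔT| = |40.46 − 24.60| = 15.86 °C
|q_surr| = (169.5 × 4.04 + 25.9) × 15.86 = 710.68 × 15.86 = 11270 J
n(Zn) = 5.11 / 65.38 = 0.07816 mol
Temperature rose, so q_rxn = −|q_surr| = -11.27 kJ
ΔH = q_rxn / n = -144.2 kJ/mol

ΔH = -144 kJ/mol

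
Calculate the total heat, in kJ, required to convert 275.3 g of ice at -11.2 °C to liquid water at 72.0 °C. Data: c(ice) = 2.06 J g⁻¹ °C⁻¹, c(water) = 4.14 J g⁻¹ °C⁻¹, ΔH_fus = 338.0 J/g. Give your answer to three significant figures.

q1 (heat ice -11.2→0.0 °C): 275.3 × 2.06 × 11.2 = 6352 J
q2 (melt at 0 °C): 275.3 × 338.0 = 93051 J
q3 (heat water 0.0→72.0 °C): 275.3 × 4.14 × 72.0 = 82061 J
Total: 6352 + 93051 + 82061 = 181464 J = 181 kJ

q = 181 kJ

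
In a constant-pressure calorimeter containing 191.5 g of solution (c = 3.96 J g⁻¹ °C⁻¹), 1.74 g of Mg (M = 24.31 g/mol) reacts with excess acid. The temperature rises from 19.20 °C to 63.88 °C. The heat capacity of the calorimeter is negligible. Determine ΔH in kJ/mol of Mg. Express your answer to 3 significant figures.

ΔH = -473 kJ/mol

|ΔT| = |63.88 − 19.20| = 44.68 °C
|q_surr| = (191.5 × 3.96) × 44.68 = 758.34 × 44.68 = 33880 J
n(Mg) = 1.74 / 24.31 = 0.07158 mol
Temperature rose, so q_rxn = −|q_surr| = -33.88 kJ
ΔH = q_rxn / n = -473.3 kJ/mol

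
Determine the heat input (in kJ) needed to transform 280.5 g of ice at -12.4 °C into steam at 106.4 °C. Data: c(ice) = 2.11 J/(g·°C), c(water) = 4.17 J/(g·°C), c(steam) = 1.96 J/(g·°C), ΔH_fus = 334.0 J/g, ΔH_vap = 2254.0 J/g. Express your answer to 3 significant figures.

q = 854 kJ

q1 (heat ice -12.4→0.0 °C): 280.5 × 2.11 × 12.4 = 7339 J
q2 (melt at 0 °C): 280.5 × 334.0 = 93687 J
q3 (heat water 0.0→100.0 °C): 280.5 × 4.17 × 100.0 = 116969 J
q4 (vaporize at 100 °C): 280.5 × 2254.0 = 632247 J
q5 (heat steam 100.0→106.4 °C): 280.5 × 1.96 × 6.4 = 3519 J
Total: 7339 + 93687 + 116969 + 632247 + 3519 = 853761 J = 854 kJ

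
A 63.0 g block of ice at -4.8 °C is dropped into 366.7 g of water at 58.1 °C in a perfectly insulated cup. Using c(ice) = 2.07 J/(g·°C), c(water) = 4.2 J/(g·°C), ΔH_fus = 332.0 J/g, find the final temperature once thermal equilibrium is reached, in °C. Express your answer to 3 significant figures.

Heat to bring ice to 0 °C and melt it: q₁ = 63.0×2.07×4.8 + 63.0×332.0 = 21542 J
Heat the water can supply cooling to 0 °C: 366.7×4.2×58.1 = 89482.1 J > q₁, so all ice melts.
Energy balance: 366.7×4.2×(58.1 − T) = 21542 + 63.0×4.2×(T − 0)
1540.14(58.1 − T) = 21542 + 264.6 T
89482.1 − 21542 = 1804.74 T
T = 67940.1 / 1804.74 = 37.645 °C

T_f = 37.6 °C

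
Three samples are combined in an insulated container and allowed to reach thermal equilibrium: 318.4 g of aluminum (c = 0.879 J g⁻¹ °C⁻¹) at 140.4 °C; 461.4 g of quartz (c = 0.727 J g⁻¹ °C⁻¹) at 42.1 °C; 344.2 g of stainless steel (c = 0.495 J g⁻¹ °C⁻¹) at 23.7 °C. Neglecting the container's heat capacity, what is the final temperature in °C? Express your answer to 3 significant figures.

Σ mᵢcᵢ(T − Tᵢ) = 0  ⇒  T = Σ mᵢcᵢTᵢ / Σ mᵢcᵢ
Σ mᵢcᵢ = 318.4×0.879 + 461.4×0.727 + 344.2×0.495 = 785.6904
Σ mᵢcᵢTᵢ = 279.8736×140.4 + 335.4378×42.1 + 170.379×23.7 = 57454
T = 57454 / 785.6904 = 73.13 °C

T_f = 73.1 °C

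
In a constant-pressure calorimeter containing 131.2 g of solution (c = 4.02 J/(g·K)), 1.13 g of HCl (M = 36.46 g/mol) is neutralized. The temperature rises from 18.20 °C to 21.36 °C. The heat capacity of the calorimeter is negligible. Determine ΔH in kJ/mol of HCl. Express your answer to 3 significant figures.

ΔH = -53.8 kJ/mol

|ΔT| = |21.36 − 18.20| = 3.16 °C
|q_surr| = (131.2 × 4.02) × 3.16 = 527.424 × 3.16 = 1667 J
n(HCl) = 1.13 / 36.46 = 0.03099 mol
Temperature rose, so q_rxn = −|q_surr| = -1.667 kJ
ΔH = q_rxn / n = -53.79 kJ/mol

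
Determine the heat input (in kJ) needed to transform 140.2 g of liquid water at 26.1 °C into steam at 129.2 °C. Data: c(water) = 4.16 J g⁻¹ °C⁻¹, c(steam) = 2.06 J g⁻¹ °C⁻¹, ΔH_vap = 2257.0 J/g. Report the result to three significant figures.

q1 (heat water 26.1→100.0 °C): 140.2 × 4.16 × 73.9 = 43101 J
q2 (vaporize at 100 °C): 140.2 × 2257.0 = 316431 J
q3 (heat steam 100.0→129.2 °C): 140.2 × 2.06 × 29.2 = 8433 J
Total: 43101 + 316431 + 8433 = 367965 J = 368 kJ

q = 368 kJ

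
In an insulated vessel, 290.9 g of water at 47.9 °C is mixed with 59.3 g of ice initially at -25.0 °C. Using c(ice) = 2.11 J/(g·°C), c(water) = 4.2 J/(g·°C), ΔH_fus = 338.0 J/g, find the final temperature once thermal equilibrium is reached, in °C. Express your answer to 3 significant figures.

Heat to bring ice to 0 °C and melt it: q₁ = 59.3×2.11×25.0 + 59.3×338.0 = 23171 J
Heat the water can supply cooling to 0 °C: 290.9×4.2×47.9 = 58523.3 J > q₁, so all ice melts.
Energy balance: 290.9×4.2×(47.9 − T) = 23171 + 59.3×4.2×(T − 0)
1221.78(47.9 − T) = 23171 + 249.06 T
58523.3 − 23171 = 1470.84 T
T = 35352.3 / 1470.84 = 24.04 °C

T_f = 24.0 °C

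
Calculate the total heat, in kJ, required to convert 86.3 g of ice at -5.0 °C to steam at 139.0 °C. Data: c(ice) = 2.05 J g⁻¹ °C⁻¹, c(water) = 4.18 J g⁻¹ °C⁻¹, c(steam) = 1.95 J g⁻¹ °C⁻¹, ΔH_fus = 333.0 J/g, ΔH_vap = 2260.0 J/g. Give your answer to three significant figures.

q = 267 kJ

q1 (heat ice -5.0→0.0 °C): 86.3 × 2.05 × 5.0 = 885 J
q2 (melt at 0 °C): 86.3 × 333.0 = 28738 J
q3 (heat water 0.0→100.0 °C): 86.3 × 4.18 × 100.0 = 36073 J
q4 (vaporize at 100 °C): 86.3 × 2260.0 = 195038 J
q5 (heat steam 100.0→139.0 °C): 86.3 × 1.95 × 39.0 = 6563 J
Total: 885 + 28738 + 36073 + 195038 + 6563 = 267297 J = 267 kJ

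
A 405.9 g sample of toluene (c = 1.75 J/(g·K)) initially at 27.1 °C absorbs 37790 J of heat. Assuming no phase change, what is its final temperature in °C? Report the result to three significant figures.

T_f = 80.3 °C

ΔT = q / (m c) = 37790 / (405.9 × 1.75) = 53.20 °C
T_f = 27.1 + 53.20 = 80.30 °C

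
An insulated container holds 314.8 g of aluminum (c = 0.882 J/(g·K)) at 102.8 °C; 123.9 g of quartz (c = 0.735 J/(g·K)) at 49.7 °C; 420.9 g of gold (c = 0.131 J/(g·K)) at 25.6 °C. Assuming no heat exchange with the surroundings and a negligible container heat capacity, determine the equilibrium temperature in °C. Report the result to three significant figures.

Σ mᵢcᵢ(T − Tᵢ) = 0  ⇒  T = Σ mᵢcᵢTᵢ / Σ mᵢcᵢ
Σ mᵢcᵢ = 314.8×0.882 + 123.9×0.735 + 420.9×0.131 = 423.8580
Σ mᵢcᵢTᵢ = 277.6536×102.8 + 91.0665×49.7 + 55.1379×25.6 = 34480
T = 34480 / 423.8580 = 81.348 °C

T_f = 81.3 °C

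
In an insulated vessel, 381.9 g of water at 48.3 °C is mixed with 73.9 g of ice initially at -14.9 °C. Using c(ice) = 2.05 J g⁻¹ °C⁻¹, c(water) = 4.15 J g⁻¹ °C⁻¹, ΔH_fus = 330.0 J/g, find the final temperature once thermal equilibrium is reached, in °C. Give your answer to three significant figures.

T_f = 26.4 °C

Heat to bring ice to 0 °C and melt it: q₁ = 73.9×2.05×14.9 + 73.9×330.0 = 26644 J
Heat the water can supply cooling to 0 °C: 381.9×4.15×48.3 = 76549.9 J > q₁, so all ice melts.
Energy balance: 381.9×4.15×(48.3 − T) = 26644 + 73.9×4.15×(T − 0)
1584.885(48.3 − T) = 26644 + 306.685 T
76549.9 − 26644 = 1891.570 T
T = 49905.9 / 1891.570 = 26.38 °C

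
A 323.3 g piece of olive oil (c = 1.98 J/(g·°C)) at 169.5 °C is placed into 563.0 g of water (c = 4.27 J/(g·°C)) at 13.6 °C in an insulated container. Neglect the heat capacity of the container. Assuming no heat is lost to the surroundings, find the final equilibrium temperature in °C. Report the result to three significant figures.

Heat lost by olive oil = heat gained by water.
(323.3)(1.98)(169.5 − T) = (563.0)(4.27)(T − 13.6)
640.134 (169.5 − T) = 2404.01 (T − 13.6)
108500 − 640.134 T = 2404.01 T − 32695
141195 = 3044.144 T
T = 46.38 °C

T_f = 46.4 °C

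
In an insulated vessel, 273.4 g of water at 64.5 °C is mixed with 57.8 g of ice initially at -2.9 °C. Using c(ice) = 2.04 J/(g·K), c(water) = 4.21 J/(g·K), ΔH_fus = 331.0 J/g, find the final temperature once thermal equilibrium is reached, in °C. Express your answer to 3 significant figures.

Heat to bring ice to 0 °C and melt it: q₁ = 57.8×2.04×2.9 + 57.8×331.0 = 19474 J
Heat the water can supply cooling to 0 °C: 273.4×4.21×64.5 = 74240.4 J > q₁, so all ice melts.
Energy balance: 273.4×4.21×(64.5 − T) = 19474 + 57.8×4.21×(T − 0)
1151.014(64.5 − T) = 19474 + 243.338 T
74240.4 − 19474 = 1394.352 T
T = 54766.4 / 1394.352 = 39.28 °C

T_f = 39.3 °C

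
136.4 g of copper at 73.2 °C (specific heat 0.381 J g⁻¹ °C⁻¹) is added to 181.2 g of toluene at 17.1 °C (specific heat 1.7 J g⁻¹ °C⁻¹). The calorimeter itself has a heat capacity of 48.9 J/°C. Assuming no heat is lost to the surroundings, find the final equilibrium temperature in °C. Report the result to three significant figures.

Heat lost by copper = heat gained by toluene + calorimeter.
(136.4)(0.381)(73.2 − T) = [(181.2)(1.7) + 48.9](T − 17.1)
51.9684 (73.2 − T) = 356.94 (T − 17.1)
3804.1 − 51.9684 T = 356.94 T − 6103.7
9907.8 = 408.9084 T
T = 24.23 °C

T_f = 24.2 °C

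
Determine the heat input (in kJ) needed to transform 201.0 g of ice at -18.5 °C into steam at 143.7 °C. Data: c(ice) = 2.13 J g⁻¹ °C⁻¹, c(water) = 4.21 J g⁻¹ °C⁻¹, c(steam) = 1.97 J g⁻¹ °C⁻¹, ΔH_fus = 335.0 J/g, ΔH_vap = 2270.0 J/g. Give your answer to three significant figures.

q1 (heat ice -18.5→0.0 °C): 201.0 × 2.13 × 18.5 = 7920 J
q2 (melt at 0 °C): 201.0 × 335.0 = 67335 J
q3 (heat water 0.0→100.0 °C): 201.0 × 4.21 × 100.0 = 84621 J
q4 (vaporize at 100 °C): 201.0 × 2270.0 = 456270 J
q5 (heat steam 100.0→143.7 °C): 201.0 × 1.97 × 43.7 = 17304 J
Total: 7920 + 67335 + 84621 + 456270 + 17304 = 633450 J = 633 kJ

q = 633 kJ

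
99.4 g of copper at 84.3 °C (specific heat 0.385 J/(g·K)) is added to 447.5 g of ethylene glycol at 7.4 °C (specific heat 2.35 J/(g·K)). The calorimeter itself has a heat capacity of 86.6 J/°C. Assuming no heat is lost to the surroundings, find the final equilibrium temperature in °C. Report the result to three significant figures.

Heat lost by copper = heat gained by ethylene glycol + calorimeter.
(99.4)(0.385)(84.3 − T) = [(447.5)(2.35) + 86.6](T − 7.4)
38.269 (84.3 − T) = 1138.225 (T − 7.4)
3226.1 − 38.269 T = 1138.225 T − 8422.9
11649.0 = 1176.494 T
T = 9.901 °C

T_f = 9.90 °C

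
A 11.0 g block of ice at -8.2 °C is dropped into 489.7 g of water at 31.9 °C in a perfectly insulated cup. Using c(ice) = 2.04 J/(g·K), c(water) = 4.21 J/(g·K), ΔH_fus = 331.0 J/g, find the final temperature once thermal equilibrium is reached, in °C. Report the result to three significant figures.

T_f = 29.4 °C

Heat to bring ice to 0 °C and melt it: q₁ = 11.0×2.04×8.2 + 11.0×331.0 = 3825.0 J
Heat the water can supply cooling to 0 °C: 489.7×4.21×31.9 = 65766.2 J > q₁, so all ice melts.
Energy balance: 489.7×4.21×(31.9 − T) = 3825.0 + 11.0×4.21×(T − 0)
2061.637(31.9 − T) = 3825.0 + 46.31 T
65766.2 − 3825.0 = 2107.947 T
T = 61941.2 / 2107.947 = 29.38 °C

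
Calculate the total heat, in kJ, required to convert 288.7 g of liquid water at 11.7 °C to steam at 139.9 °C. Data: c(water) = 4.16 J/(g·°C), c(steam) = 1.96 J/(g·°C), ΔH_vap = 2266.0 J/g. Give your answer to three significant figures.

q1 (heat water 11.7→100.0 °C): 288.7 × 4.16 × 88.3 = 106048 J
q2 (vaporize at 100 °C): 288.7 × 2266.0 = 654194 J
q3 (heat steam 100.0→139.9 °C): 288.7 × 1.96 × 39.9 = 22577 J
Total: 106048 + 654194 + 22577 = 782819 J = 783 kJ

q = 783 kJ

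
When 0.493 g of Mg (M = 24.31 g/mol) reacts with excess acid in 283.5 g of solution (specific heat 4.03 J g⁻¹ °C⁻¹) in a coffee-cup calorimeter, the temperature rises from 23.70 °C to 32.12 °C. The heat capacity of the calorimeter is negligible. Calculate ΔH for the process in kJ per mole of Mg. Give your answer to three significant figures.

ΔH = -474 kJ/mol

|ΔT| = |32.12 − 23.70| = 8.42 °C
|q_surr| = (283.5 × 4.03) × 8.42 = 1142.505 × 8.42 = 9620 J
n(Mg) = 0.493 / 24.31 = 0.02028 mol
Temperature rose, so q_rxn = −|q_surr| = -9.620 kJ
ΔH = q_rxn / n = -474.4 kJ/mol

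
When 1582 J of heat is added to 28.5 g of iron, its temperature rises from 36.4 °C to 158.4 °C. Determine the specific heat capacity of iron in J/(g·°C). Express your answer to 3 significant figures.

c = q / (m ΔT) = 1582 / (28.5 × 122.0)
c = 1582 / 3477 = 0.455 J/(g·°C)

c = 0.455 J/(g·°C)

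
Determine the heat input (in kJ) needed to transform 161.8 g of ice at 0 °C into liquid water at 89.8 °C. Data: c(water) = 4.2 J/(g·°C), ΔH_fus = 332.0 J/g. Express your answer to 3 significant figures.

q1 (melt at 0 °C): 161.8 × 332.0 = 53718 J
q2 (heat water 0.0→89.8 °C): 161.8 × 4.2 × 89.8 = 61024 J
Total: 53718 + 61024 = 114742 J = 115 kJ

q = 115 kJ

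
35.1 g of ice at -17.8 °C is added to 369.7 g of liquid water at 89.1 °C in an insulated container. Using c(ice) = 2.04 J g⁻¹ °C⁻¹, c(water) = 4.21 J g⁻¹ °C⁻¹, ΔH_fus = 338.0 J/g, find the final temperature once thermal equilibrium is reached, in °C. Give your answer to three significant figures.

T_f = 73.7 °C

Heat to bring ice to 0 °C and melt it: q₁ = 35.1×2.04×17.8 + 35.1×338.0 = 13138 J
Heat the water can supply cooling to 0 °C: 369.7×4.21×89.1 = 138679 J > q₁, so all ice melts.
Energy balance: 369.7×4.21×(89.1 − T) = 13138 + 35.1×4.21×(T − 0)
1556.437(89.1 − T) = 13138 + 147.771 T
138679 − 13138 = 1704.208 T
T = 125541 / 1704.208 = 73.67 °C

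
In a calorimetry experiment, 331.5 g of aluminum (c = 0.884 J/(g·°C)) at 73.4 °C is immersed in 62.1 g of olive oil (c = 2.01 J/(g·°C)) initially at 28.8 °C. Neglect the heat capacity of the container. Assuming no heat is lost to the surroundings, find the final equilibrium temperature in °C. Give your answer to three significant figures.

T_f = 60.1 °C

Heat lost by aluminum = heat gained by olive oil.
(331.5)(0.884)(73.4 − T) = (62.1)(2.01)(T − 28.8)
293.046 (73.4 − T) = 124.821 (T − 28.8)
21510 − 293.046 T = 124.821 T − 3594.8
25104.8 = 417.867 T
T = 60.08 °C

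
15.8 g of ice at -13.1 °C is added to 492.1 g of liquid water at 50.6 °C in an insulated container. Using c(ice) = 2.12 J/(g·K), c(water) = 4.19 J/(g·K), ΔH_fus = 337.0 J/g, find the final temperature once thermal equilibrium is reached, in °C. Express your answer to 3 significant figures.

T_f = 46.3 °C

Heat to bring ice to 0 °C and melt it: q₁ = 15.8×2.12×13.1 + 15.8×337.0 = 5763.4 J
Heat the water can supply cooling to 0 °C: 492.1×4.19×50.6 = 104332 J > q₁, so all ice melts.
Energy balance: 492.1×4.19×(50.6 − T) = 5763.4 + 15.8×4.19×(T − 0)
2061.899(50.6 − T) = 5763.4 + 66.202 T
104332 − 5763.4 = 2128.101 T
T = 98568.6 / 2128.101 = 46.32 °C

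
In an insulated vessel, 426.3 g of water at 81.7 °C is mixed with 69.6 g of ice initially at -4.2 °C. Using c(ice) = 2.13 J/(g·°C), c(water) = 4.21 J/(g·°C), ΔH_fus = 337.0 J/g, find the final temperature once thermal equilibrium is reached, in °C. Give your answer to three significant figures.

T_f = 58.7 °C

Heat to bring ice to 0 °C and melt it: q₁ = 69.6×2.13×4.2 + 69.6×337.0 = 24078 J
Heat the water can supply cooling to 0 °C: 426.3×4.21×81.7 = 146629 J > q₁, so all ice melts.
Energy balance: 426.3×4.21×(81.7 − T) = 24078 + 69.6×4.21×(T − 0)
1794.723(81.7 − T) = 24078 + 293.016 T
146629 − 24078 = 2087.739 T
T = 122551 / 2087.739 = 58.70 °C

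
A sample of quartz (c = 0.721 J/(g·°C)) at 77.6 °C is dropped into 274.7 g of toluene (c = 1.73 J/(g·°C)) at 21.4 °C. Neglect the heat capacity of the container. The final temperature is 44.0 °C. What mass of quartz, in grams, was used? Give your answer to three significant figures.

q_gained = (274.7 × 1.73) × (44.0 − 21.4) = 10740 J
q_lost = m × 0.721 × (77.6 − 44.0) = 24.2256 m
m = 10740 / 24.2256 = 443 g

m = 443 g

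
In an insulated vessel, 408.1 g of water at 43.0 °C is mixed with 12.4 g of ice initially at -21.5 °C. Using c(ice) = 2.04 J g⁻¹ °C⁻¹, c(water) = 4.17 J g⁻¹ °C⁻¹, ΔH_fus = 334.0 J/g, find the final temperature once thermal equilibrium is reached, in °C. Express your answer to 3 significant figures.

T_f = 39.1 °C

Heat to bring ice to 0 °C and melt it: q₁ = 12.4×2.04×21.5 + 12.4×334.0 = 4685.5 J
Heat the water can supply cooling to 0 °C: 408.1×4.17×43.0 = 73176.4 J > q₁, so all ice melts.
Energy balance: 408.1×4.17×(43.0 − T) = 4685.5 + 12.4×4.17×(T − 0)
1701.777(43.0 − T) = 4685.5 + 51.708 T
73176.4 − 4685.5 = 1753.485 T
T = 68490.9 / 1753.485 = 39.06 °C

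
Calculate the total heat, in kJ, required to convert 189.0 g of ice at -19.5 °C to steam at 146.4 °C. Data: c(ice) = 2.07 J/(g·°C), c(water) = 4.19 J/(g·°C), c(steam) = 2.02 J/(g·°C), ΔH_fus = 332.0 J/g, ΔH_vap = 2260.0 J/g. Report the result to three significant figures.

q = 594 kJ

q1 (heat ice -19.5→0.0 °C): 189.0 × 2.07 × 19.5 = 7629 J
q2 (melt at 0 °C): 189.0 × 332.0 = 62748 J
q3 (heat water 0.0→100.0 °C): 189.0 × 4.19 × 100.0 = 79191 J
q4 (vaporize at 100 °C): 189.0 × 2260.0 = 427140 J
q5 (heat steam 100.0→146.4 °C): 189.0 × 2.02 × 46.4 = 17715 J
Total: 7629 + 62748 + 79191 + 427140 + 17715 = 594423 J = 594 kJ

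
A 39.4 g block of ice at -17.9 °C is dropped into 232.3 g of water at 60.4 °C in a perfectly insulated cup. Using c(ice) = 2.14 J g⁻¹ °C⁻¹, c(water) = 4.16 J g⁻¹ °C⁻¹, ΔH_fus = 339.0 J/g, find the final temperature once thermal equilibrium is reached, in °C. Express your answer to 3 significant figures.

Heat to bring ice to 0 °C and melt it: q₁ = 39.4×2.14×17.9 + 39.4×339.0 = 14866 J
Heat the water can supply cooling to 0 °C: 232.3×4.16×60.4 = 58368.6 J > q₁, so all ice melts.
Energy balance: 232.3×4.16×(60.4 − T) = 14866 + 39.4×4.16×(T − 0)
966.368(60.4 − T) = 14866 + 163.904 T
58368.6 − 14866 = 1130.272 T
T = 43502.6 / 1130.272 = 38.49 °C

T_f = 38.5 °C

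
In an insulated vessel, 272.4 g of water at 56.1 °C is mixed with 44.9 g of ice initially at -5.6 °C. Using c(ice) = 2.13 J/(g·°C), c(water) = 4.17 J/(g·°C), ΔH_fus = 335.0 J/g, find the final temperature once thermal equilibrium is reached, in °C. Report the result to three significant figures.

T_f = 36.4 °C

Heat to bring ice to 0 °C and melt it: q₁ = 44.9×2.13×5.6 + 44.9×335.0 = 15577 J
Heat the water can supply cooling to 0 °C: 272.4×4.17×56.1 = 63724.4 J > q₁, so all ice melts.
Energy balance: 272.4×4.17×(56.1 − T) = 15577 + 44.9×4.17×(T − 0)
1135.908(56.1 − T) = 15577 + 187.233 T
63724.4 − 15577 = 1323.141 T
T = 48147.4 / 1323.141 = 36.39 °C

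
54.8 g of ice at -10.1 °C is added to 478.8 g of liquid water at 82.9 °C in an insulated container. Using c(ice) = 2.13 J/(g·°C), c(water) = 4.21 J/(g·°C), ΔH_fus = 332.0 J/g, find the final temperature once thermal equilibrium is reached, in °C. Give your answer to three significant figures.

T_f = 65.8 °C

Heat to bring ice to 0 °C and melt it: q₁ = 54.8×2.13×10.1 + 54.8×332.0 = 19373 J
Heat the water can supply cooling to 0 °C: 478.8×4.21×82.9 = 167106 J > q₁, so all ice melts.
Energy balance: 478.8×4.21×(82.9 − T) = 19373 + 54.8×4.21×(T − 0)
2015.748(82.9 − T) = 19373 + 230.708 T
167106 − 19373 = 2246.456 T
T = 147733 / 2246.456 = 65.76 °C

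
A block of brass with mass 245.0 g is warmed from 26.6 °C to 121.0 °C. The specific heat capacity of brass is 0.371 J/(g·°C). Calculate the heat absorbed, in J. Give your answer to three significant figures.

q = m c ΔT = 245.0 × 0.371 × (121.0 − 26.6)
q = 245.0 × 0.371 × 94.4 = 8580 J

q = 8580 J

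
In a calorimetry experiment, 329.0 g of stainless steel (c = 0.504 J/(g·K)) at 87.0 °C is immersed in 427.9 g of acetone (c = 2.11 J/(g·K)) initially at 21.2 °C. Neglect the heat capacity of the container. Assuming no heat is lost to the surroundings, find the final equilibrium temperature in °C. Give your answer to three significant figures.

Heat lost by stainless steel = heat gained by acetone.
(329.0)(0.504)(87.0 − T) = (427.9)(2.11)(T − 21.2)
165.816 (87.0 − T) = 902.869 (T − 21.2)
14426 − 165.816 T = 902.869 T − 19141
33567 = 1068.685 T
T = 31.41 °C

T_f = 31.4 °C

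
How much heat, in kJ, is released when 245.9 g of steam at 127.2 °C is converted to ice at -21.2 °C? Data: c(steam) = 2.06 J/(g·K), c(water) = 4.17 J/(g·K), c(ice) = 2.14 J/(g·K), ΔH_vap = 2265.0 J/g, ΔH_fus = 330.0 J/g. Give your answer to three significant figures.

q1 (cool steam 127.2→100 °C): 245.9 × 2.06 × 27.2 = 13778 J
q2 (condense at 100 °C): 245.9 × 2265.0 = 556964 J
q3 (cool water 100→0 °C): 245.9 × 4.17 × 100.0 = 102540 J
q4 (freeze at 0 °C): 245.9 × 330.0 = 81147 J
q5 (cool ice 0→-21.2 °C): 245.9 × 2.14 × 21.2 = 11156 J
Total: 13778 + 556964 + 102540 + 81147 + 11156 = 765585 J = 766 kJ

q = 766 kJ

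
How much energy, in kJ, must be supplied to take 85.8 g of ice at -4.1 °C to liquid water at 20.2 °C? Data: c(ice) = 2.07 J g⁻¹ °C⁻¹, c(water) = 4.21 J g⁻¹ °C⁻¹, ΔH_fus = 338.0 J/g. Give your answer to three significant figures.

q = 37.0 kJ

q1 (heat ice -4.1→0.0 °C): 85.8 × 2.07 × 4.1 = 728 J
q2 (melt at 0 °C): 85.8 × 338.0 = 29000 J
q3 (heat water 0.0→20.2 °C): 85.8 × 4.21 × 20.2 = 7297 J
Total: 728 + 29000 + 7297 = 37025 J = 37.0 kJ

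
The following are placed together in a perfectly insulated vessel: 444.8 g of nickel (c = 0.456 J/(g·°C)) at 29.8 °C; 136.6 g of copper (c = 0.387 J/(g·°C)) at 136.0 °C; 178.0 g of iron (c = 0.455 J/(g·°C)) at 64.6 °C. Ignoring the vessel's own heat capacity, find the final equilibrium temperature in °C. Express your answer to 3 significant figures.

Σ mᵢcᵢ(T − Tᵢ) = 0  ⇒  T = Σ mᵢcᵢTᵢ / Σ mᵢcᵢ
Σ mᵢcᵢ = 444.8×0.456 + 136.6×0.387 + 178.0×0.455 = 336.6830
Σ mᵢcᵢTᵢ = 202.8288×29.8 + 52.8642×136.0 + 80.99×64.6 = 18466
T = 18466 / 336.6830 = 54.847 °C

T_f = 54.8 °C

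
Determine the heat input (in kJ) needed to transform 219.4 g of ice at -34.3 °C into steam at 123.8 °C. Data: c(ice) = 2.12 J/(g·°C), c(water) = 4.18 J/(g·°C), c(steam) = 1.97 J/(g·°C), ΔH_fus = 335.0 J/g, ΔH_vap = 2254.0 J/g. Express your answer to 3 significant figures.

q1 (heat ice -34.3→0.0 °C): 219.4 × 2.12 × 34.3 = 15954 J
q2 (melt at 0 °C): 219.4 × 335.0 = 73499 J
q3 (heat water 0.0→100.0 °C): 219.4 × 4.18 × 100.0 = 91709 J
q4 (vaporize at 100 °C): 219.4 × 2254.0 = 494528 J
q5 (heat steam 100.0→123.8 °C): 219.4 × 1.97 × 23.8 = 10287 J
Total: 15954 + 73499 + 91709 + 494528 + 10287 = 685977 J = 686 kJ

q = 686 kJ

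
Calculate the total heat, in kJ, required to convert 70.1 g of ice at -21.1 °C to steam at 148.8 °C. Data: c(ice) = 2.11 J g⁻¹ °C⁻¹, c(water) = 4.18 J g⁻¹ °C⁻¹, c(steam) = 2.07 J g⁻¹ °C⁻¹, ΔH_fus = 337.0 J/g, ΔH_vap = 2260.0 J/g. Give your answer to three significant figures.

q = 222 kJ

q1 (heat ice -21.1→0.0 °C): 70.1 × 2.11 × 21.1 = 3121 J
q2 (melt at 0 °C): 70.1 × 337.0 = 23624 J
q3 (heat water 0.0→100.0 °C): 70.1 × 4.18 × 100.0 = 29302 J
q4 (vaporize at 100 °C): 70.1 × 2260.0 = 158426 J
q5 (heat steam 100.0→148.8 °C): 70.1 × 2.07 × 48.8 = 7081 J
Total: 3121 + 23624 + 29302 + 158426 + 7081 = 221554 J = 222 kJ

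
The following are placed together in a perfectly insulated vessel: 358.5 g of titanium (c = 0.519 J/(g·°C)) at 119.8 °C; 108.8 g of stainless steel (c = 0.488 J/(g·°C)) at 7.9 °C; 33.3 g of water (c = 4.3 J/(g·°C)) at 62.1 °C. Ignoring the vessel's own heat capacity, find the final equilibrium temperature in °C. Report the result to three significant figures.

T_f = 82.7 °C

Σ mᵢcᵢ(T − Tᵢ) = 0  ⇒  T = Σ mᵢcᵢTᵢ / Σ mᵢcᵢ
Σ mᵢcᵢ = 358.5×0.519 + 108.8×0.488 + 33.3×4.3 = 382.3459
Σ mᵢcᵢTᵢ = 186.0615×119.8 + 53.0944×7.9 + 143.19×62.1 = 31602
T = 31602 / 382.3459 = 82.65 °C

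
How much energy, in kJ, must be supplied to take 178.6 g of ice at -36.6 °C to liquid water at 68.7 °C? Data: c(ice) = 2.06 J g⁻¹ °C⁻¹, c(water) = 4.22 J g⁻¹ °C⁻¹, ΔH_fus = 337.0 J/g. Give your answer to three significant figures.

q1 (heat ice -36.6→0.0 °C): 178.6 × 2.06 × 36.6 = 13466 J
q2 (melt at 0 °C): 178.6 × 337.0 = 60188 J
q3 (heat water 0.0→68.7 °C): 178.6 × 4.22 × 68.7 = 51779 J
Total: 13466 + 60188 + 51779 = 125433 J = 125 kJ

q = 125 kJ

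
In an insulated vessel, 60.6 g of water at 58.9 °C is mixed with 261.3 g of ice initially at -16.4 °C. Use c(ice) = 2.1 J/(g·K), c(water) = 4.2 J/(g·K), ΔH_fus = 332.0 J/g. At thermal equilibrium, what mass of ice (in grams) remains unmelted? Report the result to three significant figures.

m_ice remaining = 243 g

Heat to warm all ice to 0 °C: 261.3×2.1×16.4 = 8999.2 J
Heat released by water cooling to 0 °C: 60.6×4.2×58.9 = 14991 J
14991 J < 8999.2 + 261.3×332.0 = 95750.8 J, so not all ice melts; final T = 0 °C.
Heat left for melting: 14991 − 8999.2 = 5991.8 J
Mass melted = 5991.8 / 332.0 = 18.05 g
Ice remaining = 261.3 − 18.05 = 243.25 g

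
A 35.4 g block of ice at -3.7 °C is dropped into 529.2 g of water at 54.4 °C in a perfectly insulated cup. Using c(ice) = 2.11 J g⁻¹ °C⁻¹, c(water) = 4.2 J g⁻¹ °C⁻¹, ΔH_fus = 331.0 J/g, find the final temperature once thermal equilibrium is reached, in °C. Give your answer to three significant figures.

Heat to bring ice to 0 °C and melt it: q₁ = 35.4×2.11×3.7 + 35.4×331.0 = 11994 J
Heat the water can supply cooling to 0 °C: 529.2×4.2×54.4 = 120912 J > q₁, so all ice melts.
Energy balance: 529.2×4.2×(54.4 − T) = 11994 + 35.4×4.2×(T − 0)
2222.64(54.4 − T) = 11994 + 148.68 T
120912 − 11994 = 2371.32 T
T = 108918 / 2371.32 = 45.93 °C

T_f = 45.9 °C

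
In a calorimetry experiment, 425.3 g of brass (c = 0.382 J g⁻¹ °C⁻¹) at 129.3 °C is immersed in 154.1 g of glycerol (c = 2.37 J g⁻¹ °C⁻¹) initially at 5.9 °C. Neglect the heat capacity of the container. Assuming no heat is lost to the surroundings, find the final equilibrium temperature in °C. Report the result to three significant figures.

T_f = 43.9 °C

Heat lost by brass = heat gained by glycerol.
(425.3)(0.382)(129.3 − T) = (154.1)(2.37)(T − 5.9)
162.4646 (129.3 − T) = 365.217 (T − 5.9)
21007 − 162.4646 T = 365.217 T − 2154.8
23161.8 = 527.6816 T
T = 43.89 °C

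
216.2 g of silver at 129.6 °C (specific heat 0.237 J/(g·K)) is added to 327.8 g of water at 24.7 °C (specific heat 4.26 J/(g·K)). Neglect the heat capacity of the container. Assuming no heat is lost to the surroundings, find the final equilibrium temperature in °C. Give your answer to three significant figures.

T_f = 28.4 °C

Heat lost by silver = heat gained by water.
(216.2)(0.237)(129.6 − T) = (327.8)(4.26)(T − 24.7)
51.2394 (129.6 − T) = 1396.428 (T − 24.7)
6640.6 − 51.2394 T = 1396.428 T − 34492
41132.6 = 1447.6674 T
T = 28.41 °C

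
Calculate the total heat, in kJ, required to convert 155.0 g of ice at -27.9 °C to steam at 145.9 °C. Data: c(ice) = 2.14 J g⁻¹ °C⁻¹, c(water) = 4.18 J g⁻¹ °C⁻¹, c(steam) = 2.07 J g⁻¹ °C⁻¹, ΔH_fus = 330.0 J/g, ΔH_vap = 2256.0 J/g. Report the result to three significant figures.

q1 (heat ice -27.9→0.0 °C): 155.0 × 2.14 × 27.9 = 9254 J
q2 (melt at 0 °C): 155.0 × 330.0 = 51150 J
q3 (heat water 0.0→100.0 °C): 155.0 × 4.18 × 100.0 = 64790 J
q4 (vaporize at 100 °C): 155.0 × 2256.0 = 349680 J
q5 (heat steam 100.0→145.9 °C): 155.0 × 2.07 × 45.9 = 14727 J
Total: 9254 + 51150 + 64790 + 349680 + 14727 = 489601 J = 490 kJ

q = 490 kJ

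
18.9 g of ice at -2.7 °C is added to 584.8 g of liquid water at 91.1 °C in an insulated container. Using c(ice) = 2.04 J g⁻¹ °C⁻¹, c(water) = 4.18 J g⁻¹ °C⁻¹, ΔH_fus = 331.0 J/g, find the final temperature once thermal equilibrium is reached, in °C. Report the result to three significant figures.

T_f = 85.7 °C

Heat to bring ice to 0 °C and melt it: q₁ = 18.9×2.04×2.7 + 18.9×331.0 = 6360.0 J
Heat the water can supply cooling to 0 °C: 584.8×4.18×91.1 = 222691 J > q₁, so all ice melts.
Energy balance: 584.8×4.18×(91.1 − T) = 6360.0 + 18.9×4.18×(T − 0)
2444.464(91.1 − T) = 6360.0 + 79.002 T
222691 − 6360.0 = 2523.466 T
T = 216331.0 / 2523.466 = 85.73 °C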